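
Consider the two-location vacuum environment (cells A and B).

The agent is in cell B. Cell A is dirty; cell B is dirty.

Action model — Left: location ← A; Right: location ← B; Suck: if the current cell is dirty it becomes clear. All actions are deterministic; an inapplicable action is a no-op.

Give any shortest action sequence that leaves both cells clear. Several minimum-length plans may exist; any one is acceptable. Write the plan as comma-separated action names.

Suck, Left, Suck

[1] after Suck: <B|dirty|clear>
[2] after Left: <A|dirty|clear>
[3] after Suck: <A|clear|clear>
min 3: Suck B + move + Suck A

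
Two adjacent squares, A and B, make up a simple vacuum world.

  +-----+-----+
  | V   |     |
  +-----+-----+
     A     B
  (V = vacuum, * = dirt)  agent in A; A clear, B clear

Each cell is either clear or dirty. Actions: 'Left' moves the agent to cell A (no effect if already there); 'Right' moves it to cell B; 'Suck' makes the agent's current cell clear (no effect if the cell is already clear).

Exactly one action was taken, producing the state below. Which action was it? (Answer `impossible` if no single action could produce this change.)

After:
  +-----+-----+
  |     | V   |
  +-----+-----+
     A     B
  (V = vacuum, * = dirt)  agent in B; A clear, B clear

Right

try  Left: loc=A A=clear B=clear
try Right: loc=B A=clear B=clear  ← match
try  Suck: loc=A A=clear B=clear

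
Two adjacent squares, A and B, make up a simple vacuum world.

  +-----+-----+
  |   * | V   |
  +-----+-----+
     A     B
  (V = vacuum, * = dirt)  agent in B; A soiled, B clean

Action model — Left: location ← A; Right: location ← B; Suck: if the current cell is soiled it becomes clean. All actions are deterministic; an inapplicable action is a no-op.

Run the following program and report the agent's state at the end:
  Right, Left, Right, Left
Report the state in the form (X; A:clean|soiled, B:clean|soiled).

(A; A:soiled, B:clean)

t=1 Right ⇒ (B; A:soiled, B:clean)
t=2 Left ⇒ (A; A:soiled, B:clean)
t=3 Right ⇒ (B; A:soiled, B:clean)
t=4 Left ⇒ (A; A:soiled, B:clean)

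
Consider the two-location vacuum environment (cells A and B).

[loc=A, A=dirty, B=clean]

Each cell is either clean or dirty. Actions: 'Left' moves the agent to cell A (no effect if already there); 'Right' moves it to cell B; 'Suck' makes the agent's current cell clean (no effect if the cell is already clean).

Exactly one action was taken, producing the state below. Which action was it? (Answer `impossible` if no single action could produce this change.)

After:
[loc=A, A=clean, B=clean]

Suck

try  Left: (A; A:dirty, B:clean)
try Right: (B; A:dirty, B:clean)
try  Suck: (A; A:clean, B:clean)  ← match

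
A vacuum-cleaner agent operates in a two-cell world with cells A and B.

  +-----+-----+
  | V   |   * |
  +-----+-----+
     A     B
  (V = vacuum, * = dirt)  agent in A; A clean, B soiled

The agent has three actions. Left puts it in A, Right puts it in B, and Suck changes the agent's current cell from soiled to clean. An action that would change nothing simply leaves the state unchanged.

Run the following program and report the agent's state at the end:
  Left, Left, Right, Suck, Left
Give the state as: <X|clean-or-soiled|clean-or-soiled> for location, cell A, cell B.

Left (#1): <A|clean|soiled>
Left (#2): <A|clean|soiled>
Right (#3): <B|clean|soiled>
Suck (#4): <B|clean|clean>
Left (#5): <A|clean|clean>

<A|clean|clean>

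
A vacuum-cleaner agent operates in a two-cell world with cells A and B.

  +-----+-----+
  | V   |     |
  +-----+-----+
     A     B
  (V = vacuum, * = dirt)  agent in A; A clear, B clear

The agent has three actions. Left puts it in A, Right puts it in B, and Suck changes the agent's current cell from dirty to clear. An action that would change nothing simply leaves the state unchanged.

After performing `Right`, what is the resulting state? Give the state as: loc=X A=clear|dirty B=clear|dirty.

start: loc=A A=clear B=clear
[1] after Right: loc=B A=clear B=clear

loc=B A=clear B=clear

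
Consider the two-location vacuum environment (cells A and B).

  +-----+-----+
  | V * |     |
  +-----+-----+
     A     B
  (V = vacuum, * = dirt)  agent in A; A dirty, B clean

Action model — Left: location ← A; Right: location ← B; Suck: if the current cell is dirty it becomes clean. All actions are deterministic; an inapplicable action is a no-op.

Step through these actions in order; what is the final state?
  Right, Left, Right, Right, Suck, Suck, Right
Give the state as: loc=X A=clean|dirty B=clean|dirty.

step 1/7 (Right): loc=B A=dirty B=clean
step 2/7 (Left): loc=A A=dirty B=clean
step 3/7 (Right): loc=B A=dirty B=clean
step 4/7 (Right): loc=B A=dirty B=clean
step 5/7 (Suck): loc=B A=dirty B=clean
step 6/7 (Suck): loc=B A=dirty B=clean
step 7/7 (Right): loc=B A=dirty B=clean

loc=B A=dirty B=clean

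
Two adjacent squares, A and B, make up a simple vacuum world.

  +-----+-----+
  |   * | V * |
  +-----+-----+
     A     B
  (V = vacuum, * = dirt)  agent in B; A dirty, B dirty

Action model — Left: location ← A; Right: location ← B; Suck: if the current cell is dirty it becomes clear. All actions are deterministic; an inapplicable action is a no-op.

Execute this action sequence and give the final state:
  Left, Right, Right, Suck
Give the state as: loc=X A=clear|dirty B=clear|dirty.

t=1 Left ⇒ loc=A A=dirty B=dirty
t=2 Right ⇒ loc=B A=dirty B=dirty
t=3 Right ⇒ loc=B A=dirty B=dirty
t=4 Suck ⇒ loc=B A=dirty B=clear

loc=B A=dirty B=clear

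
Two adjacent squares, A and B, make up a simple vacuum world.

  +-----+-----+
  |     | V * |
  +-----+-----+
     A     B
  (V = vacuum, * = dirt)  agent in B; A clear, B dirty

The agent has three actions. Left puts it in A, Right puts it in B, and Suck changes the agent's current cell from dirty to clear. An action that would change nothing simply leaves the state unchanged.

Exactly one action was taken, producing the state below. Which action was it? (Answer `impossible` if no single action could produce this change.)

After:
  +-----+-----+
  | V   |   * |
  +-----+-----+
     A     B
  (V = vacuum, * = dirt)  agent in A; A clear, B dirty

Left

try  Left: in A — A clear, B dirty  ← match
try Right: in B — A clear, B dirty
try  Suck: in B — A clear, B clear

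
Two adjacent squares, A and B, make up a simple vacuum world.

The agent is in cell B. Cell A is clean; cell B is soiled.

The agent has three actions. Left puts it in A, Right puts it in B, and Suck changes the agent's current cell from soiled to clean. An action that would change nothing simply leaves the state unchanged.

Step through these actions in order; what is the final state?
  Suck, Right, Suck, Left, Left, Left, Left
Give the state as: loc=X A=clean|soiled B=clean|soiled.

1. Suck → loc=B A=clean B=clean
2. Right → loc=B A=clean B=clean
3. Suck → loc=B A=clean B=clean
4. Left → loc=A A=clean B=clean
5. Left → loc=A A=clean B=clean
6. Left → loc=A A=clean B=clean
7. Left → loc=A A=clean B=clean

loc=A A=clean B=clean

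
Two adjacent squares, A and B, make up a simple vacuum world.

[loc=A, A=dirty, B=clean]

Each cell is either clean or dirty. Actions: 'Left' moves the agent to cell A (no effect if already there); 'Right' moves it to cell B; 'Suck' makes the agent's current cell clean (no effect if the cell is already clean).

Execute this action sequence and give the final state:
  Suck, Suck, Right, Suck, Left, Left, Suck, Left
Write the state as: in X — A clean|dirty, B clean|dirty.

in A — A clean, B clean

t=1 Suck ⇒ in A — A clean, B clean
t=2 Suck ⇒ in A — A clean, B clean
t=3 Right ⇒ in B — A clean, B clean
t=4 Suck ⇒ in B — A clean, B clean
t=5 Left ⇒ in A — A clean, B clean
t=6 Left ⇒ in A — A clean, B clean
t=7 Suck ⇒ in A — A clean, B clean
t=8 Left ⇒ in A — A clean, B clean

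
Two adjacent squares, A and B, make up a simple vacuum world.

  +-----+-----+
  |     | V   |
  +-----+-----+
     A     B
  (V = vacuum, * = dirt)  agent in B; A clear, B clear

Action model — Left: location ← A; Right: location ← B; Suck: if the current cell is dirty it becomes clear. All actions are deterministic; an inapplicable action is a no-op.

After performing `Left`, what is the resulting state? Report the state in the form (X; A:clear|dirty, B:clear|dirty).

(A; A:clear, B:clear)

start: (B; A:clear, B:clear)
Left (#1): (A; A:clear, B:clear)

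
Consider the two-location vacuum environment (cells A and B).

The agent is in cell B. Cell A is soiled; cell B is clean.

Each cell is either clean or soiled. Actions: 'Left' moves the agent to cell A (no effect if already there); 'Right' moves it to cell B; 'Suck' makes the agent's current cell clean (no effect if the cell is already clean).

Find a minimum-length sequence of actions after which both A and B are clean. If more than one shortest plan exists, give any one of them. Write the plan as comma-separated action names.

[1] after Left: <A|soiled|clean>
[2] after Suck: <A|clean|clean>
min 2: go A then Suck

Left, Suck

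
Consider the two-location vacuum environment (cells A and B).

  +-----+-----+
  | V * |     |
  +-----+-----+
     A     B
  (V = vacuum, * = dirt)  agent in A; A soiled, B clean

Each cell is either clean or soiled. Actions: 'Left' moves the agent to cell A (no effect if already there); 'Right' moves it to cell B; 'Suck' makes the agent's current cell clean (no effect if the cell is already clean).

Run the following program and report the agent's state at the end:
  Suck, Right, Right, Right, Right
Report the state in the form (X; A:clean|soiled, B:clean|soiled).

(B; A:clean, B:clean)

step 1/5 (Suck): (A; A:clean, B:clean)
step 2/5 (Right): (B; A:clean, B:clean)
step 3/5 (Right): (B; A:clean, B:clean)
step 4/5 (Right): (B; A:clean, B:clean)
step 5/5 (Right): (B; A:clean, B:clean)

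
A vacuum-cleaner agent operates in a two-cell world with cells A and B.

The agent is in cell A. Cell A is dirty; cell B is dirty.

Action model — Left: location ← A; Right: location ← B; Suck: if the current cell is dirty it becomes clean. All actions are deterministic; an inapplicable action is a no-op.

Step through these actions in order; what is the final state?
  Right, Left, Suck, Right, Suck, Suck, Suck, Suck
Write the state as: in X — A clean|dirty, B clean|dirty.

in B — A clean, B clean

step 1/8 (Right): in B — A dirty, B dirty
step 2/8 (Left): in A — A dirty, B dirty
step 3/8 (Suck): in A — A clean, B dirty
step 4/8 (Right): in B — A clean, B dirty
step 5/8 (Suck): in B — A clean, B clean
step 6/8 (Suck): in B — A clean, B clean
step 7/8 (Suck): in B — A clean, B clean
step 8/8 (Suck): in B — A clean, B clean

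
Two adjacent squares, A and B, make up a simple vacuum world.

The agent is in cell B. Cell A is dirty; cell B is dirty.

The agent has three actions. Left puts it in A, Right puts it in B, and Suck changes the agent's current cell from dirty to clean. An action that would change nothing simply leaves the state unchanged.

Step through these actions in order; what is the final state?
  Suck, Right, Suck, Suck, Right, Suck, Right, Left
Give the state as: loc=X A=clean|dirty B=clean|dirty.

1) do Suck; now loc=B A=dirty B=clean
2) do Right; now loc=B A=dirty B=clean
3) do Suck; now loc=B A=dirty B=clean
4) do Suck; now loc=B A=dirty B=clean
5) do Right; now loc=B A=dirty B=clean
6) do Suck; now loc=B A=dirty B=clean
7) do Right; now loc=B A=dirty B=clean
8) do Left; now loc=A A=dirty B=clean

loc=A A=dirty B=clean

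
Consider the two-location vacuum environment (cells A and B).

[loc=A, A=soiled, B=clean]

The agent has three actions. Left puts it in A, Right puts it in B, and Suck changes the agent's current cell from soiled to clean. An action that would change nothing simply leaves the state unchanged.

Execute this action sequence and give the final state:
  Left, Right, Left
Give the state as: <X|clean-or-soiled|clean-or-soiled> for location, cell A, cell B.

[1] after Left: <A|soiled|clean>
[2] after Right: <B|soiled|clean>
[3] after Left: <A|soiled|clean>

<A|soiled|clean>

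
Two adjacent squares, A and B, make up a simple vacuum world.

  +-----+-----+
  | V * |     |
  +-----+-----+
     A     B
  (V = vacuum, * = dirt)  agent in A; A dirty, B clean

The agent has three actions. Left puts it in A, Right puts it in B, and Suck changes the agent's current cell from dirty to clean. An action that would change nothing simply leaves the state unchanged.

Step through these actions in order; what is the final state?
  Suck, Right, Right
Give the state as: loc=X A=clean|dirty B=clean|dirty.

1. Suck → loc=A A=clean B=clean
2. Right → loc=B A=clean B=clean
3. Right → loc=B A=clean B=clean

loc=B A=clean B=clean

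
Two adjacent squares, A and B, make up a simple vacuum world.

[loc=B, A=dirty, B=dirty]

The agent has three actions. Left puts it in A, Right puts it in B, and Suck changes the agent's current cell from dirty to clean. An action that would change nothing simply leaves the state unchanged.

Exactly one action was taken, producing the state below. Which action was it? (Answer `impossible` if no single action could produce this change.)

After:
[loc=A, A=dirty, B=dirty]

Left

try  Left: <A|dirty|dirty>  ← match
try Right: <B|dirty|dirty>
try  Suck: <B|dirty|clean>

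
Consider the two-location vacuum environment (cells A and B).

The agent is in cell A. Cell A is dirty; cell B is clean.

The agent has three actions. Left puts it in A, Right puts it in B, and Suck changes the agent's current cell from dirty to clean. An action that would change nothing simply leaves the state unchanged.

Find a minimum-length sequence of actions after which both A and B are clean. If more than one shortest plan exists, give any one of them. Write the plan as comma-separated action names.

1. Suck → loc=A A=clean B=clean
min 1: A is dirty, one Suck

Suck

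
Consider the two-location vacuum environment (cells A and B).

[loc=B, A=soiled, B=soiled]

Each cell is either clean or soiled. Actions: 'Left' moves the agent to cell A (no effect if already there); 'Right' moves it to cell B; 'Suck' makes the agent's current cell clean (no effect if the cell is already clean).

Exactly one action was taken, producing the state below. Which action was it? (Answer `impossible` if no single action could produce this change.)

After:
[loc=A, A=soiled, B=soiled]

Left

try  Left: (A; A:soiled, B:soiled)  ← match
try Right: (B; A:soiled, B:soiled)
try  Suck: (B; A:soiled, B:clean)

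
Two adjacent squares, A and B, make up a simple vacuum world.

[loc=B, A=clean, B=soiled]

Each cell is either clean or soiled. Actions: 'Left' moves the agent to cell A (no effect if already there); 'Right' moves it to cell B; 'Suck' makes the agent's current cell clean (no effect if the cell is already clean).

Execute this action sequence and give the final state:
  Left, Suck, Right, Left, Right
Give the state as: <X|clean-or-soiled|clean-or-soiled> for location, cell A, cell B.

<B|clean|soiled>

1) do Left; now <A|clean|soiled>
2) do Suck; now <A|clean|soiled>
3) do Right; now <B|clean|soiled>
4) do Left; now <A|clean|soiled>
5) do Right; now <B|clean|soiled>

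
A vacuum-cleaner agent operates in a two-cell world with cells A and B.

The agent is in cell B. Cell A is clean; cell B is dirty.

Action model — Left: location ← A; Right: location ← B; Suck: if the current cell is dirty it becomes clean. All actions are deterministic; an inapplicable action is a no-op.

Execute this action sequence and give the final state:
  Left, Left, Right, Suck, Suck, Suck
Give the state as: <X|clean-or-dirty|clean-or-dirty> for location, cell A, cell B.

t=1 Left ⇒ <A|clean|dirty>
t=2 Left ⇒ <A|clean|dirty>
t=3 Right ⇒ <B|clean|dirty>
t=4 Suck ⇒ <B|clean|clean>
t=5 Suck ⇒ <B|clean|clean>
t=6 Suck ⇒ <B|clean|clean>

<B|clean|clean>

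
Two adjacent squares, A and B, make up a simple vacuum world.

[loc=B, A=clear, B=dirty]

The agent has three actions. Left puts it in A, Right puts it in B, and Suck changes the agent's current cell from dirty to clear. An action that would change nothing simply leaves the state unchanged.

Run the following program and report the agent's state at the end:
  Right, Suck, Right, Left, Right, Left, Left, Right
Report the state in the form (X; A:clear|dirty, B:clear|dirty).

1) do Right; now (B; A:clear, B:dirty)
2) do Suck; now (B; A:clear, B:clear)
3) do Right; now (B; A:clear, B:clear)
4) do Left; now (A; A:clear, B:clear)
5) do Right; now (B; A:clear, B:clear)
6) do Left; now (A; A:clear, B:clear)
7) do Left; now (A; A:clear, B:clear)
8) do Right; now (B; A:clear, B:clear)

(B; A:clear, B:clear)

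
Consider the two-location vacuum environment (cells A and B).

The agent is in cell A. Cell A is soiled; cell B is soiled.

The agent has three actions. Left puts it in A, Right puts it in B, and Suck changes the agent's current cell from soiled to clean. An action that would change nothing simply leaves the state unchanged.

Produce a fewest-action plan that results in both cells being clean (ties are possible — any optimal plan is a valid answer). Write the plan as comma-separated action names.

step 1/3 (Suck): (A; A:clean, B:soiled)
step 2/3 (Right): (B; A:clean, B:soiled)
step 3/3 (Suck): (B; A:clean, B:clean)
min 3: Suck A + move + Suck B

Suck, Right, Suck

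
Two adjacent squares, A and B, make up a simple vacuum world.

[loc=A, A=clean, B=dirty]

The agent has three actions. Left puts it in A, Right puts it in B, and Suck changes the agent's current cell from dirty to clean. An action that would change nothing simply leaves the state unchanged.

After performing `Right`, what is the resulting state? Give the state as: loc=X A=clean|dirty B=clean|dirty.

loc=B A=clean B=dirty

start: loc=A A=clean B=dirty
step 1/1 (Right): loc=B A=clean B=dirty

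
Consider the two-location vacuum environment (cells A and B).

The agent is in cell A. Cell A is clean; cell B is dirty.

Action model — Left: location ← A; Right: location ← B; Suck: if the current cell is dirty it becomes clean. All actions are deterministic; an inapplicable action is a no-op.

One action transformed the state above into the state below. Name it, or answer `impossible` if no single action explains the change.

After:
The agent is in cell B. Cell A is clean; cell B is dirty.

Right

try  Left: (A; A:clean, B:dirty)
try Right: (B; A:clean, B:dirty)  ← match
try  Suck: (A; A:clean, B:dirty)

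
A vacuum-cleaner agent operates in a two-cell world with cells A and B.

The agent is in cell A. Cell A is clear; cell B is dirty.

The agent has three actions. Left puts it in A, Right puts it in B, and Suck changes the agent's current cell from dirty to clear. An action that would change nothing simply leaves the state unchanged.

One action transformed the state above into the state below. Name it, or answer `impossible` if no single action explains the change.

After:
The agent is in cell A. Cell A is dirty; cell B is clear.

impossible

try  Left: in A — A clear, B dirty
try Right: in B — A clear, B dirty
try  Suck: in A — A clear, B dirty
no single action produces the after-state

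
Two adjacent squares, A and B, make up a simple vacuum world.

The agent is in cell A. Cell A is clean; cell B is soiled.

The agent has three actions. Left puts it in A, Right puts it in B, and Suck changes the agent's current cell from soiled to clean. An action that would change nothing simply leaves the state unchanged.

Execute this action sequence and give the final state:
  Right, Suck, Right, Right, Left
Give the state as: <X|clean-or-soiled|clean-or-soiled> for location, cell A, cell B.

<A|clean|clean>

Right (#1): <B|clean|soiled>
Suck (#2): <B|clean|clean>
Right (#3): <B|clean|clean>
Right (#4): <B|clean|clean>
Left (#5): <A|clean|clean>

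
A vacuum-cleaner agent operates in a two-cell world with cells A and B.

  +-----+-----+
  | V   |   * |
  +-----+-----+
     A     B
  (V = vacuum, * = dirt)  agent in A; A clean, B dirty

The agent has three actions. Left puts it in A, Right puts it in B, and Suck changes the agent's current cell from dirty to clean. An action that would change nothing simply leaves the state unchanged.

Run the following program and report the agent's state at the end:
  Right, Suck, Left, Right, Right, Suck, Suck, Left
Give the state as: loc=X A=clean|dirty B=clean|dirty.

1. Right → loc=B A=clean B=dirty
2. Suck → loc=B A=clean B=clean
3. Left → loc=A A=clean B=clean
4. Right → loc=B A=clean B=clean
5. Right → loc=B A=clean B=clean
6. Suck → loc=B A=clean B=clean
7. Suck → loc=B A=clean B=clean
8. Left → loc=A A=clean B=clean

loc=A A=clean B=clean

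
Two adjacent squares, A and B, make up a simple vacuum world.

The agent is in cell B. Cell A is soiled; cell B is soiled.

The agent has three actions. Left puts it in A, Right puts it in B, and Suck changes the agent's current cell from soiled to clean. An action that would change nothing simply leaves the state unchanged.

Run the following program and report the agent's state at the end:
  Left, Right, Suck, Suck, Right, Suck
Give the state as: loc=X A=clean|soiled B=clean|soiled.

loc=B A=soiled B=clean

1. Left → loc=A A=soiled B=soiled
2. Right → loc=B A=soiled B=soiled
3. Suck → loc=B A=soiled B=clean
4. Suck → loc=B A=soiled B=clean
5. Right → loc=B A=soiled B=clean
6. Suck → loc=B A=soiled B=clean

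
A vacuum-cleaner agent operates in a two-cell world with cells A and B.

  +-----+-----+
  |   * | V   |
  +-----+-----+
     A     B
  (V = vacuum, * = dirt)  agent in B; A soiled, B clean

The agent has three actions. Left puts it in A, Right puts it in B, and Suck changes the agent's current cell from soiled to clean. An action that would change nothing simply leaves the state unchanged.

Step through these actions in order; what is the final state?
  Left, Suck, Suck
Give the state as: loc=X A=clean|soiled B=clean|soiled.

loc=A A=clean B=clean

1. Left → loc=A A=soiled B=clean
2. Suck → loc=A A=clean B=clean
3. Suck → loc=A A=clean B=clean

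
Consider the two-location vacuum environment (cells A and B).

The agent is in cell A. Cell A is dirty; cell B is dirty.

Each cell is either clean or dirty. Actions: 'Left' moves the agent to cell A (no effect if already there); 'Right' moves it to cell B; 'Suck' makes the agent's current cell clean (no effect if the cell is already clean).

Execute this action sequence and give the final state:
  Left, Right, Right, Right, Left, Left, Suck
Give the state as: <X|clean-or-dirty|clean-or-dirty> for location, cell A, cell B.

1. Left → <A|dirty|dirty>
2. Right → <B|dirty|dirty>
3. Right → <B|dirty|dirty>
4. Right → <B|dirty|dirty>
5. Left → <A|dirty|dirty>
6. Left → <A|dirty|dirty>
7. Suck → <A|clean|dirty>

<A|clean|dirty>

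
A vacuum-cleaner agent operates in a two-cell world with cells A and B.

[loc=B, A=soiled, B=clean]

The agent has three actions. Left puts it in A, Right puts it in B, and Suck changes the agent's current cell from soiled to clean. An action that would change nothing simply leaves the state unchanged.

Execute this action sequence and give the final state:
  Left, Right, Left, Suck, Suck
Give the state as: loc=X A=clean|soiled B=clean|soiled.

loc=A A=clean B=clean

1. Left → loc=A A=soiled B=clean
2. Right → loc=B A=soiled B=clean
3. Left → loc=A A=soiled B=clean
4. Suck → loc=A A=clean B=clean
5. Suck → loc=A A=clean B=clean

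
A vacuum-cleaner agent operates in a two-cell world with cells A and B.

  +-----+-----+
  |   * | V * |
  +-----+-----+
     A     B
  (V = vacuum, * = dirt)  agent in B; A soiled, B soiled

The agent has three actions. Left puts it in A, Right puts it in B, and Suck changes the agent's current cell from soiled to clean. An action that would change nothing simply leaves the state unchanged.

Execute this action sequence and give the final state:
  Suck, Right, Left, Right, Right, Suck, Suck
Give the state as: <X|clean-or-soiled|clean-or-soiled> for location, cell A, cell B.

1. Suck → <B|soiled|clean>
2. Right → <B|soiled|clean>
3. Left → <A|soiled|clean>
4. Right → <B|soiled|clean>
5. Right → <B|soiled|clean>
6. Suck → <B|soiled|clean>
7. Suck → <B|soiled|clean>

<B|soiled|clean>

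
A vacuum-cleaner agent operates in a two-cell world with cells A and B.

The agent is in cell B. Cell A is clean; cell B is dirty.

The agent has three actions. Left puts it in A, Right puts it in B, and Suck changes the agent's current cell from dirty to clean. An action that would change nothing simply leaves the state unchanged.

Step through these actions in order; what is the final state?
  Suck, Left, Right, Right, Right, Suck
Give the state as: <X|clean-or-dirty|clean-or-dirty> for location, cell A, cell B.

<B|clean|clean>

t=1 Suck ⇒ <B|clean|clean>
t=2 Left ⇒ <A|clean|clean>
t=3 Right ⇒ <B|clean|clean>
t=4 Right ⇒ <B|clean|clean>
t=5 Right ⇒ <B|clean|clean>
t=6 Suck ⇒ <B|clean|clean>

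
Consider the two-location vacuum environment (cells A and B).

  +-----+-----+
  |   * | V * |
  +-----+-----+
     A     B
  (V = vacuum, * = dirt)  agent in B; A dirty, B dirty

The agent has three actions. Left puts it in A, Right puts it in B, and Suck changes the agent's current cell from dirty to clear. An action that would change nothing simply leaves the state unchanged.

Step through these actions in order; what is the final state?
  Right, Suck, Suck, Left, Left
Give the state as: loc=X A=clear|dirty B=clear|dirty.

loc=A A=dirty B=clear

t=1 Right ⇒ loc=B A=dirty B=dirty
t=2 Suck ⇒ loc=B A=dirty B=clear
t=3 Suck ⇒ loc=B A=dirty B=clear
t=4 Left ⇒ loc=A A=dirty B=clear
t=5 Left ⇒ loc=A A=dirty B=clear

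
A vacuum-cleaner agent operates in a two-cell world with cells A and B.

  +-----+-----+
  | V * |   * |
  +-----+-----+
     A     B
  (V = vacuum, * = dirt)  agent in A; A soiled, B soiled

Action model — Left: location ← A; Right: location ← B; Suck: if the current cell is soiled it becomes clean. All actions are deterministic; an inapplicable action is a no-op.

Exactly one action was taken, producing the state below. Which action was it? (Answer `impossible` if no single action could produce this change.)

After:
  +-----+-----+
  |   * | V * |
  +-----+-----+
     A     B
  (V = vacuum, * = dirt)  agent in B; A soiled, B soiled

try  Left: loc=A A=soiled B=soiled
try Right: loc=B A=soiled B=soiled  ← match
try  Suck: loc=A A=clean B=soiled

Right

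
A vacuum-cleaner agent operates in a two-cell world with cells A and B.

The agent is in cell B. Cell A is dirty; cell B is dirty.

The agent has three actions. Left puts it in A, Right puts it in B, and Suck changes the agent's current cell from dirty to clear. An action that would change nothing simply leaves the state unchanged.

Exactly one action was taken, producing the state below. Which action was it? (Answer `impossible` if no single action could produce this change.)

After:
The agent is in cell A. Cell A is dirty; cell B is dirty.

Left

try  Left: (A; A:dirty, B:dirty)  ← match
try Right: (B; A:dirty, B:dirty)
try  Suck: (B; A:dirty, B:clear)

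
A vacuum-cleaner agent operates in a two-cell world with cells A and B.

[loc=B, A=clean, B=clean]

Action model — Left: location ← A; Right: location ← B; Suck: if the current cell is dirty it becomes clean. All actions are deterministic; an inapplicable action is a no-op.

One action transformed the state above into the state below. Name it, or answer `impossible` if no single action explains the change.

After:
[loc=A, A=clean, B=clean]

try  Left: in A — A clean, B clean  ← match
try Right: in B — A clean, B clean
try  Suck: in B — A clean, B clean

Left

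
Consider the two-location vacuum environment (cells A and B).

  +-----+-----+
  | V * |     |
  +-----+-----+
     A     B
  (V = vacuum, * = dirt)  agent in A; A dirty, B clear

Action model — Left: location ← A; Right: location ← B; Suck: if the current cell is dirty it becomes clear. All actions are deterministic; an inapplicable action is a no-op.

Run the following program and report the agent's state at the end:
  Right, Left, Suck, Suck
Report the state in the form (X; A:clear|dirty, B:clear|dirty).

[1] after Right: (B; A:dirty, B:clear)
[2] after Left: (A; A:dirty, B:clear)
[3] after Suck: (A; A:clear, B:clear)
[4] after Suck: (A; A:clear, B:clear)

(A; A:clear, B:clear)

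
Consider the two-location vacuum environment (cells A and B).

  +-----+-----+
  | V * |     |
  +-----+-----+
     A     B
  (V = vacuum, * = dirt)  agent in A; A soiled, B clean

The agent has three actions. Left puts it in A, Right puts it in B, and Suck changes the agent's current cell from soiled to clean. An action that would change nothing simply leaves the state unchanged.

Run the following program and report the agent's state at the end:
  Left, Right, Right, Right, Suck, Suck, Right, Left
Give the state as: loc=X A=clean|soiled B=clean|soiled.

loc=A A=soiled B=clean

t=1 Left ⇒ loc=A A=soiled B=clean
t=2 Right ⇒ loc=B A=soiled B=clean
t=3 Right ⇒ loc=B A=soiled B=clean
t=4 Right ⇒ loc=B A=soiled B=clean
t=5 Suck ⇒ loc=B A=soiled B=clean
t=6 Suck ⇒ loc=B A=soiled B=clean
t=7 Right ⇒ loc=B A=soiled B=clean
t=8 Left ⇒ loc=A A=soiled B=clean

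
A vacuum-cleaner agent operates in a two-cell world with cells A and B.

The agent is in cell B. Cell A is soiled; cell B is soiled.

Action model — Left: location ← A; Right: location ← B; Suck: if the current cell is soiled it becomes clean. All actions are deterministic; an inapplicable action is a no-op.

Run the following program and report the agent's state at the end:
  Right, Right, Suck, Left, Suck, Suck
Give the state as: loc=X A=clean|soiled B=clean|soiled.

[1] after Right: loc=B A=soiled B=soiled
[2] after Right: loc=B A=soiled B=soiled
[3] after Suck: loc=B A=soiled B=clean
[4] after Left: loc=A A=soiled B=clean
[5] after Suck: loc=A A=clean B=clean
[6] after Suck: loc=A A=clean B=clean

loc=A A=clean B=clean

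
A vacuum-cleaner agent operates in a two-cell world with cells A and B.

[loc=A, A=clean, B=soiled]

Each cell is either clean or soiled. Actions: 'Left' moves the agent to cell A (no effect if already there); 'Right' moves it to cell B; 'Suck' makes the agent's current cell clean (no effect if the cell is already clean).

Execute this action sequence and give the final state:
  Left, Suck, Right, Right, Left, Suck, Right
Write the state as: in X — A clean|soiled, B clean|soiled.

1. Left → in A — A clean, B soiled
2. Suck → in A — A clean, B soiled
3. Right → in B — A clean, B soiled
4. Right → in B — A clean, B soiled
5. Left → in A — A clean, B soiled
6. Suck → in A — A clean, B soiled
7. Right → in B — A clean, B soiled

in B — A clean, B soiled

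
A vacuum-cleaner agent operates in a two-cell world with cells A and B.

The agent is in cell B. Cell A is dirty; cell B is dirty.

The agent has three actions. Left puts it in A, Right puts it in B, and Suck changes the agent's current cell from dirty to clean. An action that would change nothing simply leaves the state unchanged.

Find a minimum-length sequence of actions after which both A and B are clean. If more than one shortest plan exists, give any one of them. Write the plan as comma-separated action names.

t=1 Suck ⇒ in B — A dirty, B clean
t=2 Left ⇒ in A — A dirty, B clean
t=3 Suck ⇒ in A — A clean, B clean
min 3: Suck B + move + Suck A

Suck, Left, Suck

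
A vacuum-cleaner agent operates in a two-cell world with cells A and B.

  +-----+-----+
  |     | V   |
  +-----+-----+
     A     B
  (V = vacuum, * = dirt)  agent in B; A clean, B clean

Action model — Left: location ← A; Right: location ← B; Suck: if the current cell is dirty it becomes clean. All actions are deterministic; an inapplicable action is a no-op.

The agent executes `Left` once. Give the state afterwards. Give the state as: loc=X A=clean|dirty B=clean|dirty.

loc=A A=clean B=clean

start: loc=B A=clean B=clean
t=1 Left ⇒ loc=A A=clean B=clean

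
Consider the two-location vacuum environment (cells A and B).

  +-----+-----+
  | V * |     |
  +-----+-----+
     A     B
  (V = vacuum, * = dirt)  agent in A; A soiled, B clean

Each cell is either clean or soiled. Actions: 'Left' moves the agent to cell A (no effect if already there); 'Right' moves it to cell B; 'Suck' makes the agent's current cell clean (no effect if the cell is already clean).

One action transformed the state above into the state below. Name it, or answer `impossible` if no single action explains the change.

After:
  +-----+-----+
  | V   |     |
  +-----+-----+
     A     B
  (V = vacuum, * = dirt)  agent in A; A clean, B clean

Suck

try  Left: loc=A A=soiled B=clean
try Right: loc=B A=soiled B=clean
try  Suck: loc=A A=clean B=clean  ← match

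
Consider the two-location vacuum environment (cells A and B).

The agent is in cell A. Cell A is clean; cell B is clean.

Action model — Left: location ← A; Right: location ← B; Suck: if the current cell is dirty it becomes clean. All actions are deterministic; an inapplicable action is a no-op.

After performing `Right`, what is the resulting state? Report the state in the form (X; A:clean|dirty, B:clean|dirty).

(B; A:clean, B:clean)

start: (A; A:clean, B:clean)
1. Right → (B; A:clean, B:clean)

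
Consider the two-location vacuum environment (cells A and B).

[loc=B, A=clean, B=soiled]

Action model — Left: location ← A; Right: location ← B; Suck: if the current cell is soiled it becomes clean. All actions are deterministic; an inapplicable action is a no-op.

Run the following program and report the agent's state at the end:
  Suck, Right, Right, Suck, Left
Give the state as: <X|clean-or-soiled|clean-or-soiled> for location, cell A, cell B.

[1] after Suck: <B|clean|clean>
[2] after Right: <B|clean|clean>
[3] after Right: <B|clean|clean>
[4] after Suck: <B|clean|clean>
[5] after Left: <A|clean|clean>

<A|clean|clean>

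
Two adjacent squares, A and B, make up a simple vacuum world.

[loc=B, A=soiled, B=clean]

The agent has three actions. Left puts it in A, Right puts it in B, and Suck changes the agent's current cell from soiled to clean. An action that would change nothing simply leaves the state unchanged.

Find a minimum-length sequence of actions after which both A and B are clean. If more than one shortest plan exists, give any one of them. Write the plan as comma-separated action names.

Left, Suck

1. Left → loc=A A=soiled B=clean
2. Suck → loc=A A=clean B=clean
min 2: go A then Suck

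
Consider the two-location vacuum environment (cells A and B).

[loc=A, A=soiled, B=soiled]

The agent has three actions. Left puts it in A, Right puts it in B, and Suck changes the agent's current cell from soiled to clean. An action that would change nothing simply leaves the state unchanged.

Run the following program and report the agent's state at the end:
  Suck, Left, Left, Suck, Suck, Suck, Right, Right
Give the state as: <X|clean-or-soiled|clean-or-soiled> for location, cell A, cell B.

<B|clean|soiled>

step 1/8 (Suck): <A|clean|soiled>
step 2/8 (Left): <A|clean|soiled>
step 3/8 (Left): <A|clean|soiled>
step 4/8 (Suck): <A|clean|soiled>
step 5/8 (Suck): <A|clean|soiled>
step 6/8 (Suck): <A|clean|soiled>
step 7/8 (Right): <B|clean|soiled>
step 8/8 (Right): <B|clean|soiled>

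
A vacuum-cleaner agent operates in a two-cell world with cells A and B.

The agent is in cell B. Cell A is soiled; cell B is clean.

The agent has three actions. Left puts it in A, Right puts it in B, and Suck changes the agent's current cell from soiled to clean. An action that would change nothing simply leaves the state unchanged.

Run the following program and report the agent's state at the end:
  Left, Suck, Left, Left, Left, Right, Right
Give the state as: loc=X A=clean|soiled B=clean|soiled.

loc=B A=clean B=clean

1) do Left; now loc=A A=soiled B=clean
2) do Suck; now loc=A A=clean B=clean
3) do Left; now loc=A A=clean B=clean
4) do Left; now loc=A A=clean B=clean
5) do Left; now loc=A A=clean B=clean
6) do Right; now loc=B A=clean B=clean
7) do Right; now loc=B A=clean B=clean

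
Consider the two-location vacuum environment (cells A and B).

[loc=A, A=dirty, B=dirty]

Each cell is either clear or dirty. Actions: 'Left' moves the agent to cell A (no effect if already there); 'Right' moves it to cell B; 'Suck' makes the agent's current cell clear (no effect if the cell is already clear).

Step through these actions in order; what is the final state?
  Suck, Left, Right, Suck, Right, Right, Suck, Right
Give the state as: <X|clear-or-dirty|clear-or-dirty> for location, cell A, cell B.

<B|clear|clear>

1) do Suck; now <A|clear|dirty>
2) do Left; now <A|clear|dirty>
3) do Right; now <B|clear|dirty>
4) do Suck; now <B|clear|clear>
5) do Right; now <B|clear|clear>
6) do Right; now <B|clear|clear>
7) do Suck; now <B|clear|clear>
8) do Right; now <B|clear|clear>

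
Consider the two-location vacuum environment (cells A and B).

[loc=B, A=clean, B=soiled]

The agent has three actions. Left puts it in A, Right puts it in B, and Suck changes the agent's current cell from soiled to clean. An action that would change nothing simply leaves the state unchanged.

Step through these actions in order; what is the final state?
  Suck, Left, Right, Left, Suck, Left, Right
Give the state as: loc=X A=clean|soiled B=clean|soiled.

step 1/7 (Suck): loc=B A=clean B=clean
step 2/7 (Left): loc=A A=clean B=clean
step 3/7 (Right): loc=B A=clean B=clean
step 4/7 (Left): loc=A A=clean B=clean
step 5/7 (Suck): loc=A A=clean B=clean
step 6/7 (Left): loc=A A=clean B=clean
step 7/7 (Right): loc=B A=clean B=clean

loc=B A=clean B=clean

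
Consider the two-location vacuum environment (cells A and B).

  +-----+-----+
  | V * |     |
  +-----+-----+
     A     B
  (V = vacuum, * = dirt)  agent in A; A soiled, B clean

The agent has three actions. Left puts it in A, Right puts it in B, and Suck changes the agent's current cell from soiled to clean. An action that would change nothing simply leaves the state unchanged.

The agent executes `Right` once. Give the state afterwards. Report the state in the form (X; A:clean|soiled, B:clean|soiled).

start: (A; A:soiled, B:clean)
step 1/1 (Right): (B; A:soiled, B:clean)

(B; A:soiled, B:clean)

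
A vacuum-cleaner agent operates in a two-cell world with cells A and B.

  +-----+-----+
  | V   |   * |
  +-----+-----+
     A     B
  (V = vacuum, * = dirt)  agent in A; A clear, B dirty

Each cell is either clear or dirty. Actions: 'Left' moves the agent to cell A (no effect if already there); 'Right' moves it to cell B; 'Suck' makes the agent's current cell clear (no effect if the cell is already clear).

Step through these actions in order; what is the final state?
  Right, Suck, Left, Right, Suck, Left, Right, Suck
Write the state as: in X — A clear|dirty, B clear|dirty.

1. Right → in B — A clear, B dirty
2. Suck → in B — A clear, B clear
3. Left → in A — A clear, B clear
4. Right → in B — A clear, B clear
5. Suck → in B — A clear, B clear
6. Left → in A — A clear, B clear
7. Right → in B — A clear, B clear
8. Suck → in B — A clear, B clear

in B — A clear, B clear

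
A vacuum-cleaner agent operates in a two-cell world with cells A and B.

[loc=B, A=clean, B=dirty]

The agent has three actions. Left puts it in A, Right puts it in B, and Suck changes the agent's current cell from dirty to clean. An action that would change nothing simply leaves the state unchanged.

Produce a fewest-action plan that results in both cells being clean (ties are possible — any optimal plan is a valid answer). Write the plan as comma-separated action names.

step 1/1 (Suck): loc=B A=clean B=clean
min 1: B is dirty, one Suck

Suck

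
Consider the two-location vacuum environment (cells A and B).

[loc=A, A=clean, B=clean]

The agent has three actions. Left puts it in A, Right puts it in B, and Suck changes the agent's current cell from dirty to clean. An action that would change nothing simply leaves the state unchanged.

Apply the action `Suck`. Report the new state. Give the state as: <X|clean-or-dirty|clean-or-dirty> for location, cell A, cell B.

<A|clean|clean>

start: <A|clean|clean>
[1] after Suck: <A|clean|clean>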